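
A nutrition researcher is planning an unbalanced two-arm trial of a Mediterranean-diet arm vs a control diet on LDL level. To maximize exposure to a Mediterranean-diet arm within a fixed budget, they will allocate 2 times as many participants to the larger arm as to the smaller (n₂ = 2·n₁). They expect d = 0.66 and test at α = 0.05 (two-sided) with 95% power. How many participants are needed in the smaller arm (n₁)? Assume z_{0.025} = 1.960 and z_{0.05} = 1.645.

With allocation ratio k = n₂/n₁ = 2, Var(x̄₁−x̄₂) = σ²(1/n₁ + 1/(k·n₁)) = σ²·(k+1)/(k·n₁).
So n₁ = (1 + 1/k)·((z_{α/2} + z_β)/d)² = 1.500 × (3.605/0.66)².
n₁ = 1.500 × 29.83 = 44.8.
Round up: n₁ = 45, giving n₂ = 2 × 45 = 90.

n₁ = 45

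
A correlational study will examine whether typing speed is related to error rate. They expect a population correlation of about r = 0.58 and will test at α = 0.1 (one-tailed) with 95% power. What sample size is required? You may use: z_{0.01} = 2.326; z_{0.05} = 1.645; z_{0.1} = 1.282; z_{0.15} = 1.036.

n = 23

Fisher's z: C = ½·ln((1+r)/(1−r)) = ½·ln(3.7619) = 0.6625.
n = ((z_{α} + z_β)/C)² + 3.
(1.282 + 1.645) / 0.6625 = 2.927 / 0.6625 = 4.418.
n = 4.418² + 3 = 19.52 + 3 = 22.5.
Round up.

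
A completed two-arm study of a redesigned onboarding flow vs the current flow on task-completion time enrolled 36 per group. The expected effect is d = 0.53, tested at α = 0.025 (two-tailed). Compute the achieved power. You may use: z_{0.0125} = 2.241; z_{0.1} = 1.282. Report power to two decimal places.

For two equal groups, power = Φ(d·√(n/2) − z_{α/2}).
d·√(n/2) = 0.53 × √(36/2) = 0.53 × 4.243 = 2.249.
z_β = 2.249 − 2.241 = 0.008.
Power = Φ(0.008) = 0.503.

power ≈ 0.50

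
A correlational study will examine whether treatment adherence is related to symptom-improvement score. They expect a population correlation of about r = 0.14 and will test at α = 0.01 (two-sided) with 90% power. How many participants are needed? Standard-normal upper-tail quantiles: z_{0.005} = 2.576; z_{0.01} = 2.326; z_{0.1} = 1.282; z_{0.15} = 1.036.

Fisher's z: C = ½·ln((1+r)/(1−r)) = ½·ln(1.3256) = 0.1409.
n = ((z_{α/2} + z_β)/C)² + 3.
(2.576 + 1.282) / 0.1409 = 3.858 / 0.1409 = 27.381.
n = 27.381² + 3 = 749.73 + 3 = 752.7.
Round up.

n = 753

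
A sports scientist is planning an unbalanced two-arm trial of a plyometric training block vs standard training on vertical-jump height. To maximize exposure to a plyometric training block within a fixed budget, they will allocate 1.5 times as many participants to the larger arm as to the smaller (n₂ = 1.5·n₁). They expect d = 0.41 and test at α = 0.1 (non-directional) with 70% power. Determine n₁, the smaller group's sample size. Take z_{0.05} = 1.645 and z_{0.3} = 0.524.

With allocation ratio k = n₂/n₁ = 1.5, Var(x̄₁−x̄₂) = σ²(1/n₁ + 1/(k·n₁)) = σ²·(k+1)/(k·n₁).
So n₁ = (1 + 1/k)·((z_{α/2} + z_β)/d)² = 1.667 × (2.169/0.41)².
n₁ = 1.667 × 27.99 = 46.6.
Round up: n₁ = 47, giving n₂ = ⌈1.5 × 47⌉ = ⌈70.5⌉ = 71.

n₁ = 47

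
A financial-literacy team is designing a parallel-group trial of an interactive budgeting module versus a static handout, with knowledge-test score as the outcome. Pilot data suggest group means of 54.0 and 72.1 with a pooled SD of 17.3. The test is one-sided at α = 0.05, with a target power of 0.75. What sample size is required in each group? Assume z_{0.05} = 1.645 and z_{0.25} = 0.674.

n = 10 per group

Cohen's d = |M₁ − M₂| / SD_pooled = |54.0 − 72.1| / 17.3 = 18.1 / 17.3 = 1.046.
For two independent groups with equal n: n = 2·((z_{α} + z_β) / d)².
z_{α} + z_β = 1.645 + 0.674 = 2.319.
n = 2 × (2.319 / 1.046)² = 2 × 2.217² = 2 × 4.92 = 9.8.
Round up to the next whole participant.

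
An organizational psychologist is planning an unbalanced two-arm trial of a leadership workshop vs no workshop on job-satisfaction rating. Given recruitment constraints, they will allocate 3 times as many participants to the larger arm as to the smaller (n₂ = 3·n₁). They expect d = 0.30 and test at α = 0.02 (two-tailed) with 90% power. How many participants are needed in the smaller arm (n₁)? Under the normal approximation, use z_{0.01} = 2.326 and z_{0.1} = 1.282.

With allocation ratio k = n₂/n₁ = 3, Var(x̄₁−x̄₂) = σ²(1/n₁ + 1/(k·n₁)) = σ²·(k+1)/(k·n₁).
So n₁ = (1 + 1/k)·((z_{α/2} + z_β)/d)² = 1.333 × (3.608/0.30)².
n₁ = 1.333 × 144.64 = 192.9.
Round up: n₁ = 193, giving n₂ = 3 × 193 = 579.

n₁ = 193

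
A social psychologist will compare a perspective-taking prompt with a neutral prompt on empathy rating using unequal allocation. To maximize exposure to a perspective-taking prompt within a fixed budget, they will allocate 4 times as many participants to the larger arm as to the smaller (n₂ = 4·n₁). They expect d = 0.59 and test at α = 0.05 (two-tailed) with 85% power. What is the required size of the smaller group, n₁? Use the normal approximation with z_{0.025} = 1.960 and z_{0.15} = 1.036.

With allocation ratio k = n₂/n₁ = 4, Var(x̄₁−x̄₂) = σ²(1/n₁ + 1/(k·n₁)) = σ²·(k+1)/(k·n₁).
So n₁ = (1 + 1/k)·((z_{α/2} + z_β)/d)² = 1.250 × (2.996/0.59)².
n₁ = 1.250 × 25.79 = 32.2.
Round up: n₁ = 33, giving n₂ = 4 × 33 = 132.

n₁ = 33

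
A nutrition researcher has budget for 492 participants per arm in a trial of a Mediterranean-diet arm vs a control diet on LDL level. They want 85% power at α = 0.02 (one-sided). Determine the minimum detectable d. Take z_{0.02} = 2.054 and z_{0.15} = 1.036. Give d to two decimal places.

For two independent groups of n = 492 each: d_min = (z_{α} + z_β)·√(2/n).
z-sum = 2.054 + 1.036 = 3.090.
d_min = 3.090 × √(2/492) = 3.090 × 0.0638 = 0.197.

d_min ≈ 0.20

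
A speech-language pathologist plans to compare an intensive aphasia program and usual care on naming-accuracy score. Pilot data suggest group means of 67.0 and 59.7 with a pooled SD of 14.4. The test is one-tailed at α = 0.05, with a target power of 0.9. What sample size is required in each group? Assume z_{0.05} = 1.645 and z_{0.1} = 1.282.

n = 67 per group

Cohen's d = |M₁ − M₂| / SD_pooled = |67.0 − 59.7| / 14.4 = 7.3 / 14.4 = 0.507.
For two independent groups with equal n: n = 2·((z_{α} + z_β) / d)².
z_{α} + z_β = 1.645 + 1.282 = 2.927.
n = 2 × (2.927 / 0.507)² = 2 × 5.773² = 2 × 33.33 = 66.7.
Round up to the next whole participant.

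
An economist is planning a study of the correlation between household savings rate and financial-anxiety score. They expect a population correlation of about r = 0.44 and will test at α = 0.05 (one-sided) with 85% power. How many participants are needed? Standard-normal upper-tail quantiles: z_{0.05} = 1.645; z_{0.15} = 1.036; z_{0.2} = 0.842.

Fisher's z: C = ½·ln((1+r)/(1−r)) = ½·ln(2.5714) = 0.4722.
n = ((z_{α} + z_β)/C)² + 3.
(1.645 + 1.036) / 0.4722 = 2.681 / 0.4722 = 5.678.
n = 5.678² + 3 = 32.24 + 3 = 35.2.
Round up.

n = 36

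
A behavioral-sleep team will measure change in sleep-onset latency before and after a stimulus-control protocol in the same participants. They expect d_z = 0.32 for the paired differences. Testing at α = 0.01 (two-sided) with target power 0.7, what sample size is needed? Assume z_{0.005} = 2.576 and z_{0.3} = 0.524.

n = 94 pairs

For a paired (one-sample on differences) test: n = ((z_{α/2} + z_β) / d)².
z_{α/2} + z_β = 2.576 + 0.524 = 3.100.
n = (3.100 / 0.32)² = 9.688² = 93.85.
Round up.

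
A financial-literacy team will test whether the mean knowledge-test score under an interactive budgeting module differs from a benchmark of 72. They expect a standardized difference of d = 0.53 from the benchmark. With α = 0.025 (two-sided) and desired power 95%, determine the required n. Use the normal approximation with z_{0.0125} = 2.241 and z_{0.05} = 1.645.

n = 54

For a one-sample test: n = ((z_{α/2} + z_β) / d)².
z_{α/2} + z_β = 2.241 + 1.645 = 3.886.
n = (3.886 / 0.53)² = 7.332² = 53.76.
Round up.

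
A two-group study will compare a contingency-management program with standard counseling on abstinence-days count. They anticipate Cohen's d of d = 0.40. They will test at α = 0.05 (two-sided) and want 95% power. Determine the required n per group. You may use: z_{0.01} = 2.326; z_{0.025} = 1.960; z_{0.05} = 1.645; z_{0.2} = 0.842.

For two independent groups with equal n: n = 2·((z_{α/2} + z_β) / d)².
z_{α/2} + z_β = 1.960 + 1.645 = 3.605.
n = 2 × (3.605 / 0.40)² = 2 × 9.012² = 2 × 81.23 = 162.5.
Round up to the next whole participant.

n = 163 per group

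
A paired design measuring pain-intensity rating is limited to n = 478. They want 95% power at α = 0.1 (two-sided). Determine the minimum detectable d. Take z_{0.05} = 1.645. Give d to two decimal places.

For a single sample (or paired design) of n = 478: d_min = (z_{α/2} + z_β)/√n.
z-sum = 1.645 + 1.645 = 3.290.
d_min = 3.290 / √478 = 3.290 / 21.863 = 0.150.

d_min ≈ 0.15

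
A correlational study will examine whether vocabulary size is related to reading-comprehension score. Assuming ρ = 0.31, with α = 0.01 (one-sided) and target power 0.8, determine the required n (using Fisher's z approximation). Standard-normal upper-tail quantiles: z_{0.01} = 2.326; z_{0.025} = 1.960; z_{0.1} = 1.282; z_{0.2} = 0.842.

n = 101

Fisher's z: C = ½·ln((1+r)/(1−r)) = ½·ln(1.8986) = 0.3205.
n = ((z_{α} + z_β)/C)² + 3.
(2.326 + 0.842) / 0.3205 = 3.168 / 0.3205 = 9.885.
n = 9.885² + 3 = 97.70 + 3 = 100.7.
Round up.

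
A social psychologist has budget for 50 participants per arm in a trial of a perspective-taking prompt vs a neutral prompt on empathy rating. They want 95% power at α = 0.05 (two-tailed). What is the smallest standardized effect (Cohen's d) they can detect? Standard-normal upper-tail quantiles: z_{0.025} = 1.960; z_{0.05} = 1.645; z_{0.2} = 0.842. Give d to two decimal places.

For two independent groups of n = 50 each: d_min = (z_{α/2} + z_β)·√(2/n).
z-sum = 1.960 + 1.645 = 3.605.
d_min = 3.605 × √(2/50) = 3.605 × 0.2000 = 0.721.

d_min ≈ 0.72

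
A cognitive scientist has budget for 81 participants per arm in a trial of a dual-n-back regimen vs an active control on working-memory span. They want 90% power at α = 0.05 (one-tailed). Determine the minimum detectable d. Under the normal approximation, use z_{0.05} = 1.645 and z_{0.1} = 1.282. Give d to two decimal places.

For two independent groups of n = 81 each: d_min = (z_{α} + z_β)·√(2/n).
z-sum = 1.645 + 1.282 = 2.927.
d_min = 2.927 × √(2/81) = 2.927 × 0.1571 = 0.460.

d_min ≈ 0.46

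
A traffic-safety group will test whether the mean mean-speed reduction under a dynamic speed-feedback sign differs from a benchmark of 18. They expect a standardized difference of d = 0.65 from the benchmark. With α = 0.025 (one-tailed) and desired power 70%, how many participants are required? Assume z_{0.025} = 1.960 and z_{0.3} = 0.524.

For a one-sample test: n = ((z_{α} + z_β) / d)².
z_{α} + z_β = 1.960 + 0.524 = 2.484.
n = (2.484 / 0.65)² = 3.822² = 14.60.
Round up.

n = 15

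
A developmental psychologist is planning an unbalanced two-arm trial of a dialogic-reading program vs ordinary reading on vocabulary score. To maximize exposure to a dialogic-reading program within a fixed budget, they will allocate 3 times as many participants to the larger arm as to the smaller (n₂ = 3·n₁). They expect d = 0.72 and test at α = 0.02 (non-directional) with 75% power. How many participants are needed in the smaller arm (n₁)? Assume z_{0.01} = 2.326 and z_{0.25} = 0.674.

n₁ = 24

With allocation ratio k = n₂/n₁ = 3, Var(x̄₁−x̄₂) = σ²(1/n₁ + 1/(k·n₁)) = σ²·(k+1)/(k·n₁).
So n₁ = (1 + 1/k)·((z_{α/2} + z_β)/d)² = 1.333 × (3.000/0.72)².
n₁ = 1.333 × 17.36 = 23.1.
Round up: n₁ = 24, giving n₂ = 3 × 24 = 72.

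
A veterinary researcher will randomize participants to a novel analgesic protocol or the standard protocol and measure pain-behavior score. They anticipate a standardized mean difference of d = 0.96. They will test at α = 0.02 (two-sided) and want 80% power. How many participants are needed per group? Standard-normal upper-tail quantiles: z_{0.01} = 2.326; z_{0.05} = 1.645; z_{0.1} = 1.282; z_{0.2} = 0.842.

n = 22 per group

For two independent groups with equal n: n = 2·((z_{α/2} + z_β) / d)².
z_{α/2} + z_β = 2.326 + 0.842 = 3.168.
n = 2 × (3.168 / 0.96)² = 2 × 3.300² = 2 × 10.89 = 21.8.
Round up to the next whole participant.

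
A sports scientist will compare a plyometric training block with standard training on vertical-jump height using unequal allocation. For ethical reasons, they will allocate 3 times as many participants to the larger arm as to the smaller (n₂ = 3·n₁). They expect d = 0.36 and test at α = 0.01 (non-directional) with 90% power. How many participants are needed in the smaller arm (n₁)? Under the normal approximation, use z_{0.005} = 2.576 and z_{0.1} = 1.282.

With allocation ratio k = n₂/n₁ = 3, Var(x̄₁−x̄₂) = σ²(1/n₁ + 1/(k·n₁)) = σ²·(k+1)/(k·n₁).
So n₁ = (1 + 1/k)·((z_{α/2} + z_β)/d)² = 1.333 × (3.858/0.36)².
n₁ = 1.333 × 114.85 = 153.1.
Round up: n₁ = 154, giving n₂ = 3 × 154 = 462.

n₁ = 154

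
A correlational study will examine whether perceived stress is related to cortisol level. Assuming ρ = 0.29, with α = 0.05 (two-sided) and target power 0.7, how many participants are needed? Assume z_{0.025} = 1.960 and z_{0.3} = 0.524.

n = 73

Fisher's z: C = ½·ln((1+r)/(1−r)) = ½·ln(1.8169) = 0.2986.
n = ((z_{α/2} + z_β)/C)² + 3.
(1.960 + 0.524) / 0.2986 = 2.484 / 0.2986 = 8.319.
n = 8.319² + 3 = 69.20 + 3 = 72.2.
Round up.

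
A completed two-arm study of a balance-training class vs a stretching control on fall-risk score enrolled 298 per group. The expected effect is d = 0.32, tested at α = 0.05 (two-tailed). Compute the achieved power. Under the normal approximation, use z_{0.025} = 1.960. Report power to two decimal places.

power ≈ 0.97

For two equal groups, power = Φ(d·√(n/2) − z_{α/2}).
d·√(n/2) = 0.32 × √(298/2) = 0.32 × 12.207 = 3.906.
z_β = 3.906 − 1.960 = 1.946.
Power = Φ(1.946) = 0.974.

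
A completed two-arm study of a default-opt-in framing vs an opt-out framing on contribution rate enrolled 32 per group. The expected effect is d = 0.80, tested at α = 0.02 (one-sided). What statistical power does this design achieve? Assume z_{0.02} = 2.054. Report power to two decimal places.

For two equal groups, power = Φ(d·√(n/2) − z_{α}).
d·√(n/2) = 0.80 × √(32/2) = 0.80 × 4.000 = 3.200.
z_β = 3.200 − 2.054 = 1.146.
Power = Φ(1.146) = 0.874.

power ≈ 0.87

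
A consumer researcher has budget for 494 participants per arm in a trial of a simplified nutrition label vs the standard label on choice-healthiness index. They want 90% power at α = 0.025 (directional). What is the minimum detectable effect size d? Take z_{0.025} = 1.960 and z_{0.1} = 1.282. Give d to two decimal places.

d_min ≈ 0.21

For two independent groups of n = 494 each: d_min = (z_{α} + z_β)·√(2/n).
z-sum = 1.960 + 1.282 = 3.242.
d_min = 3.242 × √(2/494) = 3.242 × 0.0636 = 0.206.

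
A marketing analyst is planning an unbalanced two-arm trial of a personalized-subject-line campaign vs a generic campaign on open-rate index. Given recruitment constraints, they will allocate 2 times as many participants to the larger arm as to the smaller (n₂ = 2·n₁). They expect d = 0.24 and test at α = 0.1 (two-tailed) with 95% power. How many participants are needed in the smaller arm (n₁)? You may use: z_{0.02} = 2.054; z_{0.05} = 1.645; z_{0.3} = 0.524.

n₁ = 282

With allocation ratio k = n₂/n₁ = 2, Var(x̄₁−x̄₂) = σ²(1/n₁ + 1/(k·n₁)) = σ²·(k+1)/(k·n₁).
So n₁ = (1 + 1/k)·((z_{α/2} + z_β)/d)² = 1.500 × (3.290/0.24)².
n₁ = 1.500 × 187.92 = 281.9.
Round up: n₁ = 282, giving n₂ = 2 × 282 = 564.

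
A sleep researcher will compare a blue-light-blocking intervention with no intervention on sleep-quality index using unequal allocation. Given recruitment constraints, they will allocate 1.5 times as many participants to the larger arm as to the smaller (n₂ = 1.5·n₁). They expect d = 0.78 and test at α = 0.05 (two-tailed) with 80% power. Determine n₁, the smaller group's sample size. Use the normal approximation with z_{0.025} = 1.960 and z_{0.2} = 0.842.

n₁ = 22

With allocation ratio k = n₂/n₁ = 1.5, Var(x̄₁−x̄₂) = σ²(1/n₁ + 1/(k·n₁)) = σ²·(k+1)/(k·n₁).
So n₁ = (1 + 1/k)·((z_{α/2} + z_β)/d)² = 1.667 × (2.802/0.78)².
n₁ = 1.667 × 12.90 = 21.5.
Round up: n₁ = 22, giving n₂ = 1.5 × 22 = 33.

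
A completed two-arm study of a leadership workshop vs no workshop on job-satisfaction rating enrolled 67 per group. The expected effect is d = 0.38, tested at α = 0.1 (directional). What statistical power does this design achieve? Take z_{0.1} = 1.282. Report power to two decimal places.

For two equal groups, power = Φ(d·√(n/2) − z_{α}).
d·√(n/2) = 0.38 × √(67/2) = 0.38 × 5.788 = 2.199.
z_β = 2.199 − 1.282 = 0.917.
Power = Φ(0.917) = 0.821.

power ≈ 0.82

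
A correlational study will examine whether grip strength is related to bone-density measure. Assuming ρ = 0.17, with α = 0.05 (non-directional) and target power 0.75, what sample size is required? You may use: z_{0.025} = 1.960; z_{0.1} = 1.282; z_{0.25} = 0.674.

Fisher's z: C = ½·ln((1+r)/(1−r)) = ½·ln(1.4096) = 0.1717.
n = ((z_{α/2} + z_β)/C)² + 3.
(1.960 + 0.674) / 0.1717 = 2.634 / 0.1717 = 15.341.
n = 15.341² + 3 = 235.34 + 3 = 238.3.
Round up.

n = 239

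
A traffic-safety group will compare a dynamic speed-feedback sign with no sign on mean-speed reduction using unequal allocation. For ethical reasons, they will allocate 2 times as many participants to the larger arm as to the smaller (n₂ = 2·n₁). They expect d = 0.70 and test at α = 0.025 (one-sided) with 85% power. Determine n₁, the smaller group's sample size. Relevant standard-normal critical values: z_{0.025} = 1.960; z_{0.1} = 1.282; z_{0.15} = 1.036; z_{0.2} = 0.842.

n₁ = 28

With allocation ratio k = n₂/n₁ = 2, Var(x̄₁−x̄₂) = σ²(1/n₁ + 1/(k·n₁)) = σ²·(k+1)/(k·n₁).
So n₁ = (1 + 1/k)·((z_{α} + z_β)/d)² = 1.500 × (2.996/0.70)².
n₁ = 1.500 × 18.32 = 27.5.
Round up: n₁ = 28, giving n₂ = 2 × 28 = 56.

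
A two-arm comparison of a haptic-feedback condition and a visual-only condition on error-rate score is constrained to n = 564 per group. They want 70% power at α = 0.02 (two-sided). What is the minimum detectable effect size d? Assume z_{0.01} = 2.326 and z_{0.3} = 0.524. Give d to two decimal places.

For two independent groups of n = 564 each: d_min = (z_{α/2} + z_β)·√(2/n).
z-sum = 2.326 + 0.524 = 2.850.
d_min = 2.850 × √(2/564) = 2.850 × 0.0595 = 0.170.

d_min ≈ 0.17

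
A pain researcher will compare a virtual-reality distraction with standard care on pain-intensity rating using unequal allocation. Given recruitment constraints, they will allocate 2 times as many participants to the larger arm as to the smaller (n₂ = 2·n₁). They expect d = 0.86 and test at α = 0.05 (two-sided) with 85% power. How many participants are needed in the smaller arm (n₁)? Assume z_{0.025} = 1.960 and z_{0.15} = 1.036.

With allocation ratio k = n₂/n₁ = 2, Var(x̄₁−x̄₂) = σ²(1/n₁ + 1/(k·n₁)) = σ²·(k+1)/(k·n₁).
So n₁ = (1 + 1/k)·((z_{α/2} + z_β)/d)² = 1.500 × (2.996/0.86)².
n₁ = 1.500 × 12.14 = 18.2.
Round up: n₁ = 19, giving n₂ = 2 × 19 = 38.

n₁ = 19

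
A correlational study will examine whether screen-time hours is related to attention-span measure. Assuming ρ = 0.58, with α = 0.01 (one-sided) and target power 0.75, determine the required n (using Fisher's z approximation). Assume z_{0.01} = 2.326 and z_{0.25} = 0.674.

Fisher's z: C = ½·ln((1+r)/(1−r)) = ½·ln(3.7619) = 0.6625.
n = ((z_{α} + z_β)/C)² + 3.
(2.326 + 0.674) / 0.6625 = 3.000 / 0.6625 = 4.528.
n = 4.528² + 3 = 20.51 + 3 = 23.5.
Round up.

n = 24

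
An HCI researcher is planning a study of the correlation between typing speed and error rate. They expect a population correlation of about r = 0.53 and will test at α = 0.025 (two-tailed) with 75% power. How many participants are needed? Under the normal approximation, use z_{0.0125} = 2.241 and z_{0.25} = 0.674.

n = 28

Fisher's z: C = ½·ln((1+r)/(1−r)) = ½·ln(3.2553) = 0.5901.
n = ((z_{α/2} + z_β)/C)² + 3.
(2.241 + 0.674) / 0.5901 = 2.915 / 0.5901 = 4.940.
n = 4.940² + 3 = 24.40 + 3 = 27.4.
Round up.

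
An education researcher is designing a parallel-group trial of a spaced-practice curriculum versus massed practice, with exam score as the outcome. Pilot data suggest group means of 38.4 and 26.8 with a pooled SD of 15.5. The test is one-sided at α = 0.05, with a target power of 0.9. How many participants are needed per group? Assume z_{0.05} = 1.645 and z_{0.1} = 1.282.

Cohen's d = |M₁ − M₂| / SD_pooled = |38.4 − 26.8| / 15.5 = 11.6 / 15.5 = 0.748.
For two independent groups with equal n: n = 2·((z_{α} + z_β) / d)².
z_{α} + z_β = 1.645 + 1.282 = 2.927.
n = 2 × (2.927 / 0.748)² = 2 × 3.913² = 2 × 15.31 = 30.6.
Round up to the next whole participant.

n = 31 per group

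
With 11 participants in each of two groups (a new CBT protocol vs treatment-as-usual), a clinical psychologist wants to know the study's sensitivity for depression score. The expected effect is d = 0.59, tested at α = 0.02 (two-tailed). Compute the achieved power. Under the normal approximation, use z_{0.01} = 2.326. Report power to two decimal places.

For two equal groups, power = Φ(d·√(n/2) − z_{α/2}).
d·√(n/2) = 0.59 × √(11/2) = 0.59 × 2.345 = 1.384.
z_β = 1.384 − 2.326 = -0.942.
Power = Φ(-0.942) = 0.173.

power ≈ 0.17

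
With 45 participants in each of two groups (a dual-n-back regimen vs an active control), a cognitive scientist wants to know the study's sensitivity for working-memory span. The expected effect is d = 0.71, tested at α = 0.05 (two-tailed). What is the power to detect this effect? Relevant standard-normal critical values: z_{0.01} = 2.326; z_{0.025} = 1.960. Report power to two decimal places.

power ≈ 0.92

For two equal groups, power = Φ(d·√(n/2) − z_{α/2}).
d·√(n/2) = 0.71 × √(45/2) = 0.71 × 4.743 = 3.368.
z_β = 3.368 − 1.960 = 1.408.
Power = Φ(1.408) = 0.920.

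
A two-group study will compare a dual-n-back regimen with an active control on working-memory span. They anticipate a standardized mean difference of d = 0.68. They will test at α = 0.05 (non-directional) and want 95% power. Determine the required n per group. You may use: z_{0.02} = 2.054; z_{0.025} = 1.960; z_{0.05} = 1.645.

n = 57 per group

For two independent groups with equal n: n = 2·((z_{α/2} + z_β) / d)².
z_{α/2} + z_β = 1.960 + 1.645 = 3.605.
n = 2 × (3.605 / 0.68)² = 2 × 5.301² = 2 × 28.11 = 56.2.
Round up to the next whole participant.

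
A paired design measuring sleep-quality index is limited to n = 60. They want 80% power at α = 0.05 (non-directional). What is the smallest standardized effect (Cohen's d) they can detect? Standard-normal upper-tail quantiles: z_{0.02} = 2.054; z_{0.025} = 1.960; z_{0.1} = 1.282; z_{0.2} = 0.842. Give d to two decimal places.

d_min ≈ 0.36

For a single sample (or paired design) of n = 60: d_min = (z_{α/2} + z_β)/√n.
z-sum = 1.960 + 0.842 = 2.802.
d_min = 2.802 / √60 = 2.802 / 7.746 = 0.362.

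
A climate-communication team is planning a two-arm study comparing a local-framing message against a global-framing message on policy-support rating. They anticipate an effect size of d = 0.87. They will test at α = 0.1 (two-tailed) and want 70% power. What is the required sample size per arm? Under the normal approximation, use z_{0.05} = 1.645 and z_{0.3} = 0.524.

n = 13 per group

For two independent groups with equal n: n = 2·((z_{α/2} + z_β) / d)².
z_{α/2} + z_β = 1.645 + 0.524 = 2.169.
n = 2 × (2.169 / 0.87)² = 2 × 2.493² = 2 × 6.22 = 12.4.
Round up to the next whole participant.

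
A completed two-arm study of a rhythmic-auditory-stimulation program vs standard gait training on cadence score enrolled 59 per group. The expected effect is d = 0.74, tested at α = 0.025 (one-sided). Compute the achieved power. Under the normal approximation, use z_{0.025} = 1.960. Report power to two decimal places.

power ≈ 0.98

For two equal groups, power = Φ(d·√(n/2) − z_{α}).
d·√(n/2) = 0.74 × √(59/2) = 0.74 × 5.431 = 4.019.
z_β = 4.019 − 1.960 = 2.059.
Power = Φ(2.059) = 0.980.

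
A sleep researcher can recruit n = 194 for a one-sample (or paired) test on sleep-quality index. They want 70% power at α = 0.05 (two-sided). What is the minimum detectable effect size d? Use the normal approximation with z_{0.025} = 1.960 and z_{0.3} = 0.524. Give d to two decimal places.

d_min ≈ 0.18

For a single sample (or paired design) of n = 194: d_min = (z_{α/2} + z_β)/√n.
z-sum = 1.960 + 0.524 = 2.484.
d_min = 2.484 / √194 = 2.484 / 13.928 = 0.178.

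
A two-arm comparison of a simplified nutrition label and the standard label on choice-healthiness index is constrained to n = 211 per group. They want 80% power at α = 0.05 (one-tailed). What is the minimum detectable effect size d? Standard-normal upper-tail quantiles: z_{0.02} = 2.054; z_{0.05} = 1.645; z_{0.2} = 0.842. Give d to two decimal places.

d_min ≈ 0.24

For two independent groups of n = 211 each: d_min = (z_{α} + z_β)·√(2/n).
z-sum = 1.645 + 0.842 = 2.487.
d_min = 2.487 × √(2/211) = 2.487 × 0.0974 = 0.242.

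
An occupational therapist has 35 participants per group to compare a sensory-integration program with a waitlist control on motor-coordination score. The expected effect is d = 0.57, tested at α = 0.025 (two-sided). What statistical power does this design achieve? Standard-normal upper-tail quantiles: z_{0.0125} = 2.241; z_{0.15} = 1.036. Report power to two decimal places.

For two equal groups, power = Φ(d·√(n/2) − z_{α/2}).
d·√(n/2) = 0.57 × √(35/2) = 0.57 × 4.183 = 2.384.
z_β = 2.384 − 2.241 = 0.143.
Power = Φ(0.143) = 0.557.

power ≈ 0.56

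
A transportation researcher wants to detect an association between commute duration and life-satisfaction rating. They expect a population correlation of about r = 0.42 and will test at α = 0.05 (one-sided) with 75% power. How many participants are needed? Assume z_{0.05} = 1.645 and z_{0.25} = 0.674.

Fisher's z: C = ½·ln((1+r)/(1−r)) = ½·ln(2.4483) = 0.4477.
n = ((z_{α} + z_β)/C)² + 3.
(1.645 + 0.674) / 0.4477 = 2.319 / 0.4477 = 5.180.
n = 5.180² + 3 = 26.83 + 3 = 29.8.
Round up.

n = 30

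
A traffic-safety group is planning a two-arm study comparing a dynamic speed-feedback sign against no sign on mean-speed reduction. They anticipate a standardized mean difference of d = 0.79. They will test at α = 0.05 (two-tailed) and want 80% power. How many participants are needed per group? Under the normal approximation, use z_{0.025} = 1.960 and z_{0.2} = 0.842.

n = 26 per group

For two independent groups with equal n: n = 2·((z_{α/2} + z_β) / d)².
z_{α/2} + z_β = 1.960 + 0.842 = 2.802.
n = 2 × (2.802 / 0.79)² = 2 × 3.547² = 2 × 12.58 = 25.2.
Round up to the next whole participant.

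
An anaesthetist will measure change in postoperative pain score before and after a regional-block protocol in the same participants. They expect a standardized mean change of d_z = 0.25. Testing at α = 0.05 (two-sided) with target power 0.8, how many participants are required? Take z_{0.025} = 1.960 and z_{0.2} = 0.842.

n = 126 pairs

For a paired (one-sample on differences) test: n = ((z_{α/2} + z_β) / d)².
z_{α/2} + z_β = 1.960 + 0.842 = 2.802.
n = (2.802 / 0.25)² = 11.208² = 125.62.
Round up.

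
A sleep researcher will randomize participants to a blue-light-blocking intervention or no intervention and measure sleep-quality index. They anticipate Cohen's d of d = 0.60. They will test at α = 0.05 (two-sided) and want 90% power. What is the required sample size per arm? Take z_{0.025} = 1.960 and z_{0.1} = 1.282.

For two independent groups with equal n: n = 2·((z_{α/2} + z_β) / d)².
z_{α/2} + z_β = 1.960 + 1.282 = 3.242.
n = 2 × (3.242 / 0.60)² = 2 × 5.403² = 2 × 29.20 = 58.4.
Round up to the next whole participant.

n = 59 per group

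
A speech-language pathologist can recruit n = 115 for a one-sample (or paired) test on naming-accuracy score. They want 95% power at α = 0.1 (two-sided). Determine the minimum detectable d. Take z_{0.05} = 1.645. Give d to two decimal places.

d_min ≈ 0.31

For a single sample (or paired design) of n = 115: d_min = (z_{α/2} + z_β)/√n.
z-sum = 1.645 + 1.645 = 3.290.
d_min = 3.290 / √115 = 3.290 / 10.724 = 0.307.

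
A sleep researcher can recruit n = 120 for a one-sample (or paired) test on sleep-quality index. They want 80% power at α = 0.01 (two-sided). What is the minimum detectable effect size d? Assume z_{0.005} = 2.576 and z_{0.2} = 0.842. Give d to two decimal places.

d_min ≈ 0.31

For a single sample (or paired design) of n = 120: d_min = (z_{α/2} + z_β)/√n.
z-sum = 2.576 + 0.842 = 3.418.
d_min = 3.418 / √120 = 3.418 / 10.954 = 0.312.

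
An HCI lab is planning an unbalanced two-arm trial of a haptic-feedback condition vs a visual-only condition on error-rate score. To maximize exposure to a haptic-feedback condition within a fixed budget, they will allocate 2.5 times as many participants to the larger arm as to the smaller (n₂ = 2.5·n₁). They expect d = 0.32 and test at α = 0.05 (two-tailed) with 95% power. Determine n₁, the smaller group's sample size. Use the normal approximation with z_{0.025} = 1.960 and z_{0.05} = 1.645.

With allocation ratio k = n₂/n₁ = 2.5, Var(x̄₁−x̄₂) = σ²(1/n₁ + 1/(k·n₁)) = σ²·(k+1)/(k·n₁).
So n₁ = (1 + 1/k)·((z_{α/2} + z_β)/d)² = 1.400 × (3.605/0.32)².
n₁ = 1.400 × 126.91 = 177.7.
Round up: n₁ = 178, giving n₂ = 2.5 × 178 = 445.

n₁ = 178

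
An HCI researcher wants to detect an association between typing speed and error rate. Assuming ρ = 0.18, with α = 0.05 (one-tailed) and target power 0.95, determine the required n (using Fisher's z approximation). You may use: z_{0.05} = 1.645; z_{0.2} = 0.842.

Fisher's z: C = ½·ln((1+r)/(1−r)) = ½·ln(1.4390) = 0.1820.
n = ((z_{α} + z_β)/C)² + 3.
(1.645 + 1.645) / 0.1820 = 3.290 / 0.1820 = 18.077.
n = 18.077² + 3 = 326.78 + 3 = 329.8.
Round up.

n = 330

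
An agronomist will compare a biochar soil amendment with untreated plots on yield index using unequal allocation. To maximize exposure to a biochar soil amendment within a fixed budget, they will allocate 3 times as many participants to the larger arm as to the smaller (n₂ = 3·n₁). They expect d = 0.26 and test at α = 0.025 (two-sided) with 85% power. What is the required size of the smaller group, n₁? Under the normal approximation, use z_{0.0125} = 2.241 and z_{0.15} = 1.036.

n₁ = 212

With allocation ratio k = n₂/n₁ = 3, Var(x̄₁−x̄₂) = σ²(1/n₁ + 1/(k·n₁)) = σ²·(k+1)/(k·n₁).
So n₁ = (1 + 1/k)·((z_{α/2} + z_β)/d)² = 1.333 × (3.277/0.26)².
n₁ = 1.333 × 158.86 = 211.8.
Round up: n₁ = 212, giving n₂ = 3 × 212 = 636.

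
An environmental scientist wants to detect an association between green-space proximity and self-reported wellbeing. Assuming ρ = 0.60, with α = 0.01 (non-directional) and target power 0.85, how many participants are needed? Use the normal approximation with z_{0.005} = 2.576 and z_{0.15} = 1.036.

n = 31

Fisher's z: C = ½·ln((1+r)/(1−r)) = ½·ln(4.0000) = 0.6931.
n = ((z_{α/2} + z_β)/C)² + 3.
(2.576 + 1.036) / 0.6931 = 3.612 / 0.6931 = 5.211.
n = 5.211² + 3 = 27.16 + 3 = 30.2.
Round up.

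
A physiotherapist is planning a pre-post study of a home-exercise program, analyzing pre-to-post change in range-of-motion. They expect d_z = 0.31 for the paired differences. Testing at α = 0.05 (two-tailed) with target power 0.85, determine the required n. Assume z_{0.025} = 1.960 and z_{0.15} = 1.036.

For a paired (one-sample on differences) test: n = ((z_{α/2} + z_β) / d)².
z_{α/2} + z_β = 1.960 + 1.036 = 2.996.
n = (2.996 / 0.31)² = 9.665² = 93.40.
Round up.

n = 94 pairs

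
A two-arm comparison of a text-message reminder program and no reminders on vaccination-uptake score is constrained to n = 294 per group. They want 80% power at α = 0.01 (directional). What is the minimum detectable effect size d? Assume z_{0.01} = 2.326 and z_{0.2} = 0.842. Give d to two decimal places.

For two independent groups of n = 294 each: d_min = (z_{α} + z_β)·√(2/n).
z-sum = 2.326 + 0.842 = 3.168.
d_min = 3.168 × √(2/294) = 3.168 × 0.0825 = 0.261.

d_min ≈ 0.26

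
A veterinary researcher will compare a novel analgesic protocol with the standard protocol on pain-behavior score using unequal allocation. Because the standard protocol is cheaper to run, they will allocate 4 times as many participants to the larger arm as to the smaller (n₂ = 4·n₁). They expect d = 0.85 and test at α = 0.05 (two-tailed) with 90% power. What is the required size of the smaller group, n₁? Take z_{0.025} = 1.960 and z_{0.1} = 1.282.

With allocation ratio k = n₂/n₁ = 4, Var(x̄₁−x̄₂) = σ²(1/n₁ + 1/(k·n₁)) = σ²·(k+1)/(k·n₁).
So n₁ = (1 + 1/k)·((z_{α/2} + z_β)/d)² = 1.250 × (3.242/0.85)².
n₁ = 1.250 × 14.55 = 18.2.
Round up: n₁ = 19, giving n₂ = 4 × 19 = 76.

n₁ = 19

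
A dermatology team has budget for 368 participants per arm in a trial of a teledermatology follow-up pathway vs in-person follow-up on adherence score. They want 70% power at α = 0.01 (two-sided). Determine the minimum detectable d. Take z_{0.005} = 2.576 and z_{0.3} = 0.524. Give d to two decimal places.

For two independent groups of n = 368 each: d_min = (z_{α/2} + z_β)·√(2/n).
z-sum = 2.576 + 0.524 = 3.100.
d_min = 3.100 × √(2/368) = 3.100 × 0.0737 = 0.229.

d_min ≈ 0.23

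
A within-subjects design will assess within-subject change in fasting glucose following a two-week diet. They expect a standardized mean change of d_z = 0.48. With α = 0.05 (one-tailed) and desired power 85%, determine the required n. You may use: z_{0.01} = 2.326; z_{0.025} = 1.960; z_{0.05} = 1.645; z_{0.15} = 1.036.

For a paired (one-sample on differences) test: n = ((z_{α} + z_β) / d)².
z_{α} + z_β = 1.645 + 1.036 = 2.681.
n = (2.681 / 0.48)² = 5.585² = 31.20.
Round up.

n = 32 pairs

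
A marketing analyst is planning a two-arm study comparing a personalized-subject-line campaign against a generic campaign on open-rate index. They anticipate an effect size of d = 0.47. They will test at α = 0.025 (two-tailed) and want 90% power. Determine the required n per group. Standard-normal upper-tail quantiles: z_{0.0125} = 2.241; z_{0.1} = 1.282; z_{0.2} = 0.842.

n = 113 per group

For two independent groups with equal n: n = 2·((z_{α/2} + z_β) / d)².
z_{α/2} + z_β = 2.241 + 1.282 = 3.523.
n = 2 × (3.523 / 0.47)² = 2 × 7.496² = 2 × 56.19 = 112.4.
Round up to the next whole participant.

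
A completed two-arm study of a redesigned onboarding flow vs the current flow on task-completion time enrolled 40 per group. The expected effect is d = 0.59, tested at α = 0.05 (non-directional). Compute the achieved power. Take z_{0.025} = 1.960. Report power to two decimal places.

power ≈ 0.75

For two equal groups, power = Φ(d·√(n/2) − z_{α/2}).
d·√(n/2) = 0.59 × √(40/2) = 0.59 × 4.472 = 2.639.
z_β = 2.639 − 1.960 = 0.679.
Power = Φ(0.679) = 0.751.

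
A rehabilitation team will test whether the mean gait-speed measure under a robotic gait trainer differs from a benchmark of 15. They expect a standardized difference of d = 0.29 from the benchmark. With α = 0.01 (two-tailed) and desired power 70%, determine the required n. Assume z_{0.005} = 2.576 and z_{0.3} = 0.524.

n = 115

For a one-sample test: n = ((z_{α/2} + z_β) / d)².
z_{α/2} + z_β = 2.576 + 0.524 = 3.100.
n = (3.100 / 0.29)² = 10.690² = 114.27.
Round up.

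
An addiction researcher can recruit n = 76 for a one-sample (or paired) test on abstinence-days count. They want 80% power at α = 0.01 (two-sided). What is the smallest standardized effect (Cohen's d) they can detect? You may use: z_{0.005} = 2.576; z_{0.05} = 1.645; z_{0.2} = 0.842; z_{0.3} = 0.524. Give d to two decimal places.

d_min ≈ 0.39

For a single sample (or paired design) of n = 76: d_min = (z_{α/2} + z_β)/√n.
z-sum = 2.576 + 0.842 = 3.418.
d_min = 3.418 / √76 = 3.418 / 8.718 = 0.392.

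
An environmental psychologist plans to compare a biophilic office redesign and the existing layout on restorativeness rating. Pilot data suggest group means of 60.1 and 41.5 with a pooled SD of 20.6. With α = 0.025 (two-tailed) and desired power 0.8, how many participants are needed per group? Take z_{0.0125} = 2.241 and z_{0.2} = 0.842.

Cohen's d = |M₁ − M₂| / SD_pooled = |60.1 − 41.5| / 20.6 = 18.6 / 20.6 = 0.903.
For two independent groups with equal n: n = 2·((z_{α/2} + z_β) / d)².
z_{α/2} + z_β = 2.241 + 0.842 = 3.083.
n = 2 × (3.083 / 0.903)² = 2 × 3.414² = 2 × 11.66 = 23.3.
Round up to the next whole participant.

n = 24 per group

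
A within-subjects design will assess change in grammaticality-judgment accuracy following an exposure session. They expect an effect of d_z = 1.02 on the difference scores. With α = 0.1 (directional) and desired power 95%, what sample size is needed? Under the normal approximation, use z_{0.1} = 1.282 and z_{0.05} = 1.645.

For a paired (one-sample on differences) test: n = ((z_{α} + z_β) / d)².
z_{α} + z_β = 1.282 + 1.645 = 2.927.
n = (2.927 / 1.02)² = 2.870² = 8.23.
Round up.

n = 9 pairs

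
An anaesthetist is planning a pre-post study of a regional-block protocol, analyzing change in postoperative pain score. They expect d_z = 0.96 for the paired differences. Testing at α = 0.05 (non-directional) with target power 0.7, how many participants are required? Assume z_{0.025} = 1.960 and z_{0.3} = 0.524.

n = 7 pairs

For a paired (one-sample on differences) test: n = ((z_{α/2} + z_β) / d)².
z_{α/2} + z_β = 1.960 + 0.524 = 2.484.
n = (2.484 / 0.96)² = 2.587² = 6.70.
Round up.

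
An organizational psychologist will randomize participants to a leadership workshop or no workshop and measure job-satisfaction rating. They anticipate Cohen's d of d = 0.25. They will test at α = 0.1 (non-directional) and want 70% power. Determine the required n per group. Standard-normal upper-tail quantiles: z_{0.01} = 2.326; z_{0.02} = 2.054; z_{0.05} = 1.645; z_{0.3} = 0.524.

n = 151 per group

For two independent groups with equal n: n = 2·((z_{α/2} + z_β) / d)².
z_{α/2} + z_β = 1.645 + 0.524 = 2.169.
n = 2 × (2.169 / 0.25)² = 2 × 8.676² = 2 × 75.27 = 150.5.
Round up to the next whole participant.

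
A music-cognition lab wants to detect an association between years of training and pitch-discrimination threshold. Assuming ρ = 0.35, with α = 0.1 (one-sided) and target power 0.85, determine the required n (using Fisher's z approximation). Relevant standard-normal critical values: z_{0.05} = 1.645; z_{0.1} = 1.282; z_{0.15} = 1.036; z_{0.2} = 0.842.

n = 44

Fisher's z: C = ½·ln((1+r)/(1−r)) = ½·ln(2.0769) = 0.3654.
n = ((z_{α} + z_β)/C)² + 3.
(1.282 + 1.036) / 0.3654 = 2.318 / 0.3654 = 6.344.
n = 6.344² + 3 = 40.24 + 3 = 43.2.
Round up.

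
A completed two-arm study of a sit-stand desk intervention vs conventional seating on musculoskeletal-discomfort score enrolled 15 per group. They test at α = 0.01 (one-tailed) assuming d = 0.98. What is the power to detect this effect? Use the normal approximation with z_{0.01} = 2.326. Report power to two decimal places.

power ≈ 0.64

For two equal groups, power = Φ(d·√(n/2) − z_{α}).
d·√(n/2) = 0.98 × √(15/2) = 0.98 × 2.739 = 2.684.
z_β = 2.684 − 2.326 = 0.358.
Power = Φ(0.358) = 0.640.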